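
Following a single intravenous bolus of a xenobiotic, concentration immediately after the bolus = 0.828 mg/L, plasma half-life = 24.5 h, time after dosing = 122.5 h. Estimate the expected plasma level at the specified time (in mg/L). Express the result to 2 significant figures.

k = ln2 / t½ = 0.693147 / 24.5 = 0.02829 h⁻¹
t / t½ = 122.5 / 24.5 = 5 half-lives
C = C₀ × (1/2)^5 = 0.8280 × 0.03125 = 0.02588 mg/L

0.026 mg/L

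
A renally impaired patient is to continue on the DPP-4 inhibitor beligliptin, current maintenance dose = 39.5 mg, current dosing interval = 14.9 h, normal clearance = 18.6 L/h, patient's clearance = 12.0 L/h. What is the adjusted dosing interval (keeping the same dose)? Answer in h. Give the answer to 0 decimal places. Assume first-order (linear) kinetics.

23 h

To keep the same average steady-state level, dosing rate must scale with clearance.
CL ratio = 12.0 / 18.6 = 0.6452
New interval (same dose) = 14.9 / 0.6452 = 23.09 h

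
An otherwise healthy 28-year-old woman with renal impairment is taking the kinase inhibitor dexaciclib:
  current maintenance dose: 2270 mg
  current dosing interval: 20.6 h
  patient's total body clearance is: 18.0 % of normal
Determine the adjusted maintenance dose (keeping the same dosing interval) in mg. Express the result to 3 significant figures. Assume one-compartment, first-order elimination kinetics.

409 mg

To keep the same average steady-state level, dosing rate must scale with clearance.
CL ratio = 18.0 / 100 = 0.1800
New dose (same interval) = 2270 × 0.1800 = 408.6 mg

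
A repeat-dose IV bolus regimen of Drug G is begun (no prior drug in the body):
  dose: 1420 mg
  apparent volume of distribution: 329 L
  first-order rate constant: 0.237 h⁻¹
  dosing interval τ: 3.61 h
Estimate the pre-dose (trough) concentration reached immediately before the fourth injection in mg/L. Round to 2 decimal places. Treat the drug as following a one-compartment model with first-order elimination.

C₀ per dose = Dose / Vd = 1420 / 329 = 4.316 mg/L
Fraction remaining after one interval: r = e^(−kτ) = e^(−0.2370 × 3.61) = 0.4250
Before dose 4, 3 doses have been given (aged 1τ, 2τ, 3τ).
C_trough = C₀ × (r + r² + … + r^3) = C₀ × r(1−r^3)/(1−r)
        = 4.316 × 0.4250 × (1 − 0.07677) / (1 − 0.4250) = 2.945 mg/L

2.95 mg/L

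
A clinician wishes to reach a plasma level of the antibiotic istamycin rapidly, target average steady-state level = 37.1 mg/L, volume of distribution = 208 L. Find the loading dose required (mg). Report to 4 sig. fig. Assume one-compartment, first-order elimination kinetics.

7717 mg

LD = Css × Vd = 37.1 × 208 = 7717 mg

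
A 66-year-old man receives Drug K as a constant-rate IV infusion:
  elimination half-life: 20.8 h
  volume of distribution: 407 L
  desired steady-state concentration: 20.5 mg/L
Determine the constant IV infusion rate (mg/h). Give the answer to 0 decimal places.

k = ln2 / t½ = 0.693147 / 20.8 = 0.03332 h⁻¹
CL = k × Vd = 0.03332 × 407 = 13.56 L/h
At steady state, infusion rate R₀ = Css × CL = 20.5 × 13.56 = 278.0 mg/h

278 mg/h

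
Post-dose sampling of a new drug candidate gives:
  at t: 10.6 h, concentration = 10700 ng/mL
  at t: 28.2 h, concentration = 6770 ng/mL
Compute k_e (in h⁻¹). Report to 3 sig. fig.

0.0260 h⁻¹

k = ln(C₁/C₂) / (t₂ − t₁) = ln(10700/6770) / (28.2 − 10.6)
  = 0.4577 / 17.60 = 0.02601 h⁻¹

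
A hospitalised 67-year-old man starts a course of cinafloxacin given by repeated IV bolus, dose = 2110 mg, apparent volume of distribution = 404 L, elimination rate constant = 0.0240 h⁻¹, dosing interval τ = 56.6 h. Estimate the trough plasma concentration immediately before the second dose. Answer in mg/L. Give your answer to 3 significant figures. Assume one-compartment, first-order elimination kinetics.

1.34 mg/L

C₀ per dose = Dose / Vd = 2110 / 404 = 5.223 mg/L
Fraction remaining after one interval: r = e^(−kτ) = e^(−0.02400 × 56.6) = 0.2571
Before dose 2, 1 dose has been given (aged 1τ).
C_trough = C₀ × r = 5.223 × 0.2571 = 1.343 mg/L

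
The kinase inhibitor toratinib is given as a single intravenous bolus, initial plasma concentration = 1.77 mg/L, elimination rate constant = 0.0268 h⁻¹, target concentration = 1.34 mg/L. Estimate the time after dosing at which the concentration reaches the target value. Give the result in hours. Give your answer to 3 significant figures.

t = ln(C₀ / C) / k = ln(1.770 / 1.34) / 0.02680
  = ln(1.321) / 0.02680 = 0.2784 / 0.02680 = 10.39 h

10.4 h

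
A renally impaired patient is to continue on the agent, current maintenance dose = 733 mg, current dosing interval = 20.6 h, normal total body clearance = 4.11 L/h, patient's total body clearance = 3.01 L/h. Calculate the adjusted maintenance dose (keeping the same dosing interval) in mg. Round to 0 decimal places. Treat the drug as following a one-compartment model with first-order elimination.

To keep the same average steady-state level, dosing rate must scale with clearance.
CL ratio = 3.01 / 4.11 = 0.7324
New dose (same interval) = 733 × 0.7324 = 536.8 mg

537 mg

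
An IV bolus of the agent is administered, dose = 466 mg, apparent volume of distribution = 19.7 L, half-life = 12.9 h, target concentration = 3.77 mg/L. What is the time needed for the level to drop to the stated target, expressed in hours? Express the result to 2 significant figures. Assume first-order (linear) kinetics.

C₀ = Dose / Vd = 466.0 / 19.7 = 23.65 mg/L
k = ln2 / t½ = 0.693147 / 12.9 = 0.05373 h⁻¹
t = ln(C₀ / C) / k = ln(23.65 / 3.77) / 0.05373
  = ln(6.273) / 0.05373 = 1.836 / 0.05373 = 34.17 h

34 h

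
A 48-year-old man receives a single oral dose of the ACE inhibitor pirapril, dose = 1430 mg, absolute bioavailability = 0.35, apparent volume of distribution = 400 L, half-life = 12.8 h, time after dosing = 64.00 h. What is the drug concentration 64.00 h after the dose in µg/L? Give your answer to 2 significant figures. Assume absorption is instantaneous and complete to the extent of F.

39 µg/L

Amount reaching circulation = F × Dose = 0.35 × 1430 = 500.5 mg
C₀ = F·Dose / Vd = 500.5 / 400 = 1.251 mg/L
k = ln2 / t½ = 0.693147 / 12.8 = 0.05415 h⁻¹
t / t½ = 64.00 / 12.8 = 5 half-lives
C = C₀ × (1/2)^5 = 1.251 × 0.03125 = 0.03909 mg/L
Convert: 0.03909 mg/L × 1000 = 39.09 µg/L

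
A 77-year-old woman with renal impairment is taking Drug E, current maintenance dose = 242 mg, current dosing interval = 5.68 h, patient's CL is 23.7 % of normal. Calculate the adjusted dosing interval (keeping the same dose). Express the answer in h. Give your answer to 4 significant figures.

To keep the same average steady-state level, dosing rate must scale with clearance.
CL ratio = 23.7 / 100 = 0.2370
New interval (same dose) = 5.68 / 0.2370 = 23.97 h

23.97 h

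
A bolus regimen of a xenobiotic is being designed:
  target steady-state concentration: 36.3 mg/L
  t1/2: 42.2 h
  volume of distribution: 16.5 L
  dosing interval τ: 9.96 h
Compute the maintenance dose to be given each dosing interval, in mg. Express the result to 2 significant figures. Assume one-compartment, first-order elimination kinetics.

98 mg

k = ln2 / t½ = 0.693147 / 42.2 = 0.01643 h⁻¹
CL = k × Vd = 0.01643 × 16.5 = 0.2711 L/h
At steady state, Dose/τ = Css × CL.
Dose = Css × CL × τ = 36.3 × 0.2711 × 9.96 = 98.02 mg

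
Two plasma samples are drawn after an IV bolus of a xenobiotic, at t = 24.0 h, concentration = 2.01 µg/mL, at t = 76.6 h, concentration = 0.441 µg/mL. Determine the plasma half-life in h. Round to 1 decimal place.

k = ln(C₁/C₂) / (t₂ − t₁) = ln(2.01/0.441) / (76.6 − 24.0)
  = 1.517 / 52.60 = 0.02884 h⁻¹
t½ = ln2 / k = 0.693147 / 0.02884 = 24.03 h

24.0 h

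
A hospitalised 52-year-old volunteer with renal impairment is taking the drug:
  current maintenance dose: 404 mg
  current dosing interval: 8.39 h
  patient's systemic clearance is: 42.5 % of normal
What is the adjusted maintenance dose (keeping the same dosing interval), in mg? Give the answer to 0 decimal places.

172 mg

To keep the same average steady-state level, dosing rate must scale with clearance.
CL ratio = 42.5 / 100 = 0.4250
New dose (same interval) = 404 × 0.4250 = 171.7 mg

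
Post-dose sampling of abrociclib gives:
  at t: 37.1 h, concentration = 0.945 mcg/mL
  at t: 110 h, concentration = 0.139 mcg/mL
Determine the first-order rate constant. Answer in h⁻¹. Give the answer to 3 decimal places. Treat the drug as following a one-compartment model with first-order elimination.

0.026 h⁻¹

k = ln(C₁/C₂) / (t₂ − t₁) = ln(0.945/0.139) / (110 − 37.1)
  = 1.917 / 72.90 = 0.02630 h⁻¹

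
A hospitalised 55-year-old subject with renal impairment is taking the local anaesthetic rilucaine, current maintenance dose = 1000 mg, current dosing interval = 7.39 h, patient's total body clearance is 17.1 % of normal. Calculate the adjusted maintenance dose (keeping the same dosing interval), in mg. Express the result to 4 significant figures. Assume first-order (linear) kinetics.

To keep the same average steady-state level, dosing rate must scale with clearance.
CL ratio = 17.1 / 100 = 0.1710
New dose (same interval) = 1000 × 0.1710 = 171.0 mg

171.0 mg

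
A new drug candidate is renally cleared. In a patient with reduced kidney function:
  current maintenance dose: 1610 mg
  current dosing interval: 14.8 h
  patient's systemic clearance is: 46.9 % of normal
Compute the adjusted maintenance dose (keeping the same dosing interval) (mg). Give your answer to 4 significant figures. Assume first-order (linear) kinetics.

755.1 mg

To keep the same average steady-state level, dosing rate must scale with clearance.
CL ratio = 46.9 / 100 = 0.4690
New dose (same interval) = 1610 × 0.4690 = 755.1 mg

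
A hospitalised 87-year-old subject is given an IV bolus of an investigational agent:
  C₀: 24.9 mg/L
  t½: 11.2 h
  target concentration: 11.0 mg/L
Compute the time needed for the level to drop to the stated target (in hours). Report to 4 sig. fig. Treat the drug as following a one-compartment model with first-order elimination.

k = ln2 / t½ = 0.693147 / 11.2 = 0.06189 h⁻¹
t = ln(C₀ / C) / k = ln(24.90 / 11.0) / 0.06189
  = ln(2.264) / 0.06189 = 0.8171 / 0.06189 = 13.20 h

13.20 h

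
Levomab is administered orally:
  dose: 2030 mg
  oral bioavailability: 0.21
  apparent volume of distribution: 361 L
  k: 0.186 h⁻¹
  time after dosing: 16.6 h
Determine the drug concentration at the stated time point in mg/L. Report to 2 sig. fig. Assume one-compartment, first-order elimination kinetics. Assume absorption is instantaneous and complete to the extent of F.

Amount reaching circulation = F × Dose = 0.21 × 2030 = 426.3 mg
C₀ = F·Dose / Vd = 426.3 / 361 = 1.181 mg/L
C = C₀ · e^(−k·t) = 1.181 × e^(−0.1860 × 16.6)
  = 1.181 × 0.04561 = 0.05387 mg/L

0.054 mg/L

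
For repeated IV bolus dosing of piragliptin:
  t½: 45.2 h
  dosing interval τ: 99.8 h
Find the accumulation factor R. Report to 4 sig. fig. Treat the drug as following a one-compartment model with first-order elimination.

1.276

k = ln2 / t½ = 0.693147 / 45.2 = 0.01534 h⁻¹
e^(−kτ) = e^(−0.01534 × 99.8) = 0.2163
Accumulation ratio R = 1 / (1 − e^(−kτ)) = 1 / (1 − 0.2163) = 1.276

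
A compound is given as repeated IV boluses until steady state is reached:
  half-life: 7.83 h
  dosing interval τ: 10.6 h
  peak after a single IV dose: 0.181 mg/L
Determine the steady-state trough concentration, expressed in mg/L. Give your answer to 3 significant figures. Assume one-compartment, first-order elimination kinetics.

0.116 mg/L

k = ln2 / t½ = 0.693147 / 7.83 = 0.08852 h⁻¹
e^(−kτ) = e^(−0.08852 × 10.6) = 0.3913
Accumulation ratio R = 1 / (1 − e^(−kτ)) = 1 / (1 − 0.3913) = 1.643
Steady-state trough = C₀ × R × e^(−kτ) = 0.181 × 1.643 × 0.3913 = 0.1164 mg/L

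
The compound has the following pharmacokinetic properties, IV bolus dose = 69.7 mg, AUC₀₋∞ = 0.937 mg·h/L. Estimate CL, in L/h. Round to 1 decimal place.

74.4 L/h

CL = Dose / AUC = 69.7 / 0.937 = 74.39 L/h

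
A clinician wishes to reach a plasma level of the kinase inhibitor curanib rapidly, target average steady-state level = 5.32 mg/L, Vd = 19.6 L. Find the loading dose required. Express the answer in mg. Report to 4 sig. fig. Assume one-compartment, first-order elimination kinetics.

104.3 mg

LD = Css × Vd = 5.32 × 19.6 = 104.3 mg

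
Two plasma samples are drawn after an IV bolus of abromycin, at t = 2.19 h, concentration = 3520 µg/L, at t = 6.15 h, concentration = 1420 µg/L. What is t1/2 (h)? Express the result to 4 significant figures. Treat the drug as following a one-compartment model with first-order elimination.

3.024 h

k = ln(C₁/C₂) / (t₂ − t₁) = ln(3520/1420) / (6.15 − 2.19)
  = 0.9078 / 3.960 = 0.2292 h⁻¹
t½ = ln2 / k = 0.693147 / 0.2292 = 3.024 h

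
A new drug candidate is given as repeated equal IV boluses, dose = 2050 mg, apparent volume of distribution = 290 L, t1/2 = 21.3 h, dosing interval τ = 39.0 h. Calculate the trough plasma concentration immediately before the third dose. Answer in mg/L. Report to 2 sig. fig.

2.5 mg/L

C₀ per dose = Dose / Vd = 2050 / 290 = 7.069 mg/L
k = ln2 / t½ = 0.693147 / 21.3 = 0.03254 h⁻¹
Fraction remaining after one interval: r = e^(−kτ) = e^(−0.03254 × 39.0) = 0.2811
Before dose 3, 2 doses have been given (aged 1τ, 2τ).
C_trough = C₀ × (r + r²) = 7.069 × (0.2811 + 0.07902) = 2.546 mg/L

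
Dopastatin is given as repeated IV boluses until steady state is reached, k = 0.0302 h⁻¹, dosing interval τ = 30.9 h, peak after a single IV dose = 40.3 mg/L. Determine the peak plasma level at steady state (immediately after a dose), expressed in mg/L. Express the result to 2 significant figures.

66 mg/L

e^(−kτ) = e^(−0.03020 × 30.9) = 0.3933
Accumulation ratio R = 1 / (1 − e^(−kτ)) = 1 / (1 − 0.3933) = 1.648
Steady-state peak = C₀ × R = 40.3 × 1.648 = 66.41 mg/L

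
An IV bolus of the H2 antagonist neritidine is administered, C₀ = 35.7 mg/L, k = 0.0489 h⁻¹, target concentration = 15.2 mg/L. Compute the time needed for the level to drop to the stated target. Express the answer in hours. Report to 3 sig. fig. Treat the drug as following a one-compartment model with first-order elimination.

t = ln(C₀ / C) / k = ln(35.70 / 15.2) / 0.04890
  = ln(2.349) / 0.04890 = 0.8540 / 0.04890 = 17.46 h

17.5 h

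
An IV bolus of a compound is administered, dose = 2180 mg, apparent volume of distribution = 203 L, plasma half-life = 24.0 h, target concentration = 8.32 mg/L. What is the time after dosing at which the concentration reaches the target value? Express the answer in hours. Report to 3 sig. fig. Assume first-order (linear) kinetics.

C₀ = Dose / Vd = 2180 / 203 = 10.74 mg/L
k = ln2 / t½ = 0.693147 / 24.0 = 0.02888 h⁻¹
t = ln(C₀ / C) / k = ln(10.74 / 8.32) / 0.02888
  = ln(1.291) / 0.02888 = 0.2554 / 0.02888 = 8.843 h

8.84 h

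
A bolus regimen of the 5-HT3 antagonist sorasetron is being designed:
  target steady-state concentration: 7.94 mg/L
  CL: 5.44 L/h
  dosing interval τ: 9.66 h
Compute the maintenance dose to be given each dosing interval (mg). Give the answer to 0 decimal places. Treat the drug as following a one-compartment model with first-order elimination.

417 mg

At steady state, Dose/τ = Css × CL.
Dose = Css × CL × τ = 7.94 × 5.440 × 9.66 = 417.3 mg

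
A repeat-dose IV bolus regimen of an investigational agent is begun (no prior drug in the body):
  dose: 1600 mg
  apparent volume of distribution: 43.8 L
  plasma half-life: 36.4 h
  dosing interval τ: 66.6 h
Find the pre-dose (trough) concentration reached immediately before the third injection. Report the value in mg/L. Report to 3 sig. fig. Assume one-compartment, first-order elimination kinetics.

C₀ per dose = Dose / Vd = 1600 / 43.8 = 36.53 mg/L
k = ln2 / t½ = 0.693147 / 36.4 = 0.01904 h⁻¹
Fraction remaining after one interval: r = e^(−kτ) = e^(−0.01904 × 66.6) = 0.2814
Before dose 3, 2 doses have been given (aged 1τ, 2τ).
C_trough = C₀ × (r + r²) = 36.53 × (0.2814 + 0.07919) = 13.17 mg/L

13.2 mg/L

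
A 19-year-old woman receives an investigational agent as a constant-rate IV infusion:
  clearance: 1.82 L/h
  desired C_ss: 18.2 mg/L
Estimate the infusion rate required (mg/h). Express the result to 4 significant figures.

33.12 mg/h

At steady state, infusion rate R₀ = Css × CL = 18.2 × 1.820 = 33.12 mg/h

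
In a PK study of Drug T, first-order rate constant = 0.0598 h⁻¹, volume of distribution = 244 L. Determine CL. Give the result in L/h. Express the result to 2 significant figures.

CL = k × Vd = 0.0598 × 244 = 14.59 L/h

15 L/h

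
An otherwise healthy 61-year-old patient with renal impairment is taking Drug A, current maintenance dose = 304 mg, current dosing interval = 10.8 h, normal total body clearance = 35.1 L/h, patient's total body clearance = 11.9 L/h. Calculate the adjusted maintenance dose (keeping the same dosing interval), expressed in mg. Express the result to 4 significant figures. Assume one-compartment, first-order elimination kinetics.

103.1 mg

To keep the same average steady-state level, dosing rate must scale with clearance.
CL ratio = 11.9 / 35.1 = 0.3390
New dose (same interval) = 304 × 0.3390 = 103.1 mg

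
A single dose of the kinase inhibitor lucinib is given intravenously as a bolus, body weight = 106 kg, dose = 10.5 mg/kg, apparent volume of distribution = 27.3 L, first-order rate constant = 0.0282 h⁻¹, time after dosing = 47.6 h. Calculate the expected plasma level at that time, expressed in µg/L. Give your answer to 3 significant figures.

10700 µg/L

Total dose = 10.5 × 106 = 1113 mg
C₀ = Dose / Vd = 1113 / 27.3 = 40.77 mg/L
C = C₀ · e^(−k·t) = 40.77 × e^(−0.02820 × 47.6)
  = 40.77 × 0.2612 = 10.65 mg/L
Convert: 10.65 mg/L × 1000 = 10650 µg/L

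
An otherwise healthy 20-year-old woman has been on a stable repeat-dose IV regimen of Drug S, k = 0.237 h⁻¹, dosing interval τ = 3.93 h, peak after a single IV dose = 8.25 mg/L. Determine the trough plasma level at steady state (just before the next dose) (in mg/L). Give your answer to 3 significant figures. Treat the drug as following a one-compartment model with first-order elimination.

5.36 mg/L

e^(−kτ) = e^(−0.2370 × 3.93) = 0.3940
Accumulation ratio R = 1 / (1 − e^(−kτ)) = 1 / (1 − 0.3940) = 1.650
Steady-state trough = C₀ × R × e^(−kτ) = 8.25 × 1.650 × 0.3940 = 5.363 mg/L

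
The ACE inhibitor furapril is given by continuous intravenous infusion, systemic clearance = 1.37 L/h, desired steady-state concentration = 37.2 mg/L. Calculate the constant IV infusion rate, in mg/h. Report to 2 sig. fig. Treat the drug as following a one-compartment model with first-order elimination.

At steady state, infusion rate R₀ = Css × CL = 37.2 × 1.370 = 50.96 mg/h

51 mg/h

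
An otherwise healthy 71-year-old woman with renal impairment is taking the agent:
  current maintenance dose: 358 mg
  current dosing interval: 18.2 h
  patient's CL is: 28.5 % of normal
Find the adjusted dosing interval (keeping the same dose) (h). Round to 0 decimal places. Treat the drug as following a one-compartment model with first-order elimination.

64 h

To keep the same average steady-state level, dosing rate must scale with clearance.
CL ratio = 28.5 / 100 = 0.2850
New interval (same dose) = 18.2 / 0.2850 = 63.86 h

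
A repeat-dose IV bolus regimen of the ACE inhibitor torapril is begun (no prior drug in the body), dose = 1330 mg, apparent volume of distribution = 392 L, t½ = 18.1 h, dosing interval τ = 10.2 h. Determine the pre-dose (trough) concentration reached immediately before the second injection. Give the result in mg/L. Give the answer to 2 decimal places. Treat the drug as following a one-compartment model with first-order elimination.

2.30 mg/L

C₀ per dose = Dose / Vd = 1330 / 392 = 3.393 mg/L
k = ln2 / t½ = 0.693147 / 18.1 = 0.03830 h⁻¹
Fraction remaining after one interval: r = e^(−kτ) = e^(−0.03830 × 10.2) = 0.6766
Before dose 2, 1 dose has been given (aged 1τ).
C_trough = C₀ × r = 3.393 × 0.6766 = 2.296 mg/L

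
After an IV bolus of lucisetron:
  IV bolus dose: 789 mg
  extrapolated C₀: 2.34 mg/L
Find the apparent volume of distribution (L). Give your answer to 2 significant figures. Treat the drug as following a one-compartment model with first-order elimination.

340 L

Vd = Dose / C₀ = 789.0 / 2.34 = 337.2 L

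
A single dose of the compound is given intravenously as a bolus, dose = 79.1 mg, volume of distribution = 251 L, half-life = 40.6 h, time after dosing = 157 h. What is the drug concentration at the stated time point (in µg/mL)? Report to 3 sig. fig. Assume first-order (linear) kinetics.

C₀ = Dose / Vd = 79.10 / 251 = 0.3151 mg/L
k = ln2 / t½ = 0.693147 / 40.6 = 0.01707 h⁻¹
C = C₀ · e^(−k·t) = 0.3151 × e^(−0.01707 × 157)
  = 0.3151 × 0.06856 = 0.02160 mg/L
(0.02160 mg/L = 0.02160 µg/mL)

0.0216 µg/mL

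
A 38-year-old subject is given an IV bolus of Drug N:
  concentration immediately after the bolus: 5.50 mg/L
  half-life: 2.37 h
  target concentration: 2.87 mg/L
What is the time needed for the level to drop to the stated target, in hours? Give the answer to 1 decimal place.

k = ln2 / t½ = 0.693147 / 2.37 = 0.2925 h⁻¹
t = ln(C₀ / C) / k = ln(5.500 / 2.87) / 0.2925
  = ln(1.916) / 0.2925 = 0.6502 / 0.2925 = 2.223 h

2.2 h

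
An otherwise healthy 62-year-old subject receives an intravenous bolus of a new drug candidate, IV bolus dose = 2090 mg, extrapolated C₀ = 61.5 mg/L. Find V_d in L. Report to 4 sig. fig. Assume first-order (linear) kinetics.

Vd = Dose / C₀ = 2090 / 61.5 = 33.98 L

33.98 L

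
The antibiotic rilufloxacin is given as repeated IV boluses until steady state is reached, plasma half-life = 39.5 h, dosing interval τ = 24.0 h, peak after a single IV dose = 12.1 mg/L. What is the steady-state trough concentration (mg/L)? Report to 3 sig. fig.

23.1 mg/L

k = ln2 / t½ = 0.693147 / 39.5 = 0.01755 h⁻¹
e^(−kτ) = e^(−0.01755 × 24.0) = 0.6563
Accumulation ratio R = 1 / (1 − e^(−kτ)) = 1 / (1 − 0.6563) = 2.910
Steady-state trough = C₀ × R × e^(−kτ) = 12.1 × 2.910 × 0.6563 = 23.11 mg/L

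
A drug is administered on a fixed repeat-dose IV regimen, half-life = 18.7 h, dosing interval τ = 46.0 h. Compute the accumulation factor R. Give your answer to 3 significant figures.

k = ln2 / t½ = 0.693147 / 18.7 = 0.03707 h⁻¹
e^(−kτ) = e^(−0.03707 × 46.0) = 0.1817
Accumulation ratio R = 1 / (1 − e^(−kτ)) = 1 / (1 − 0.1817) = 1.222

1.22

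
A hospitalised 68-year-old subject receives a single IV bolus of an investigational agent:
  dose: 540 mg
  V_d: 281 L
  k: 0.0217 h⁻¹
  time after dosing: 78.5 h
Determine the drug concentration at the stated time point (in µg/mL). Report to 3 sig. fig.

0.350 µg/mL

C₀ = Dose / Vd = 540.0 / 281 = 1.922 mg/L
C = C₀ · e^(−k·t) = 1.922 × e^(−0.02170 × 78.5)
  = 1.922 × 0.1821 = 0.3500 mg/L
(0.3500 mg/L = 0.3500 µg/mL)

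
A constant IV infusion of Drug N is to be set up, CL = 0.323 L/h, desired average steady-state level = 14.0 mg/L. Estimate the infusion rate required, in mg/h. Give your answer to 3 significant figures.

4.52 mg/h

At steady state, infusion rate R₀ = Css × CL = 14.0 × 0.3230 = 4.522 mg/h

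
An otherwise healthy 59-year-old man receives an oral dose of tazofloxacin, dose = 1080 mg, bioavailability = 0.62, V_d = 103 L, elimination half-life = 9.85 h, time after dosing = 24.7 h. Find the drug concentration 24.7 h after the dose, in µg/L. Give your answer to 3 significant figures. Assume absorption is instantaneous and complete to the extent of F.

1140 µg/L

Amount reaching circulation = F × Dose = 0.62 × 1080 = 669.6 mg
C₀ = F·Dose / Vd = 669.6 / 103 = 6.501 mg/L
k = ln2 / t½ = 0.693147 / 9.85 = 0.07037 h⁻¹
C = C₀ · e^(−k·t) = 6.501 × e^(−0.07037 × 24.7)
  = 6.501 × 0.1758 = 1.143 mg/L
Convert: 1.143 mg/L × 1000 = 1143 µg/L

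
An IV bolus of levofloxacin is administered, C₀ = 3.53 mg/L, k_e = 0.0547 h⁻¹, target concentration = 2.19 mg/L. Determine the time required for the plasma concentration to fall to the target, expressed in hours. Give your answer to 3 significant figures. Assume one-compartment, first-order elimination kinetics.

8.73 h

t = ln(C₀ / C) / k = ln(3.530 / 2.19) / 0.05470
  = ln(1.612) / 0.05470 = 0.4775 / 0.05470 = 8.729 h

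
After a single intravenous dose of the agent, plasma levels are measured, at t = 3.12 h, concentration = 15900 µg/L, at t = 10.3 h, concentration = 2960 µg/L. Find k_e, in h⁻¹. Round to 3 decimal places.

k = ln(C₁/C₂) / (t₂ − t₁) = ln(15900/2960) / (10.3 − 3.12)
  = 1.681 / 7.180 = 0.2341 h⁻¹

0.234 h⁻¹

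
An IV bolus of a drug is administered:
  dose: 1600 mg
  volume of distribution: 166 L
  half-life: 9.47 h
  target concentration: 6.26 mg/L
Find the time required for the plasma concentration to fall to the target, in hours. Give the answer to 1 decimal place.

5.9 h

C₀ = Dose / Vd = 1600 / 166 = 9.639 mg/L
k = ln2 / t½ = 0.693147 / 9.47 = 0.07319 h⁻¹
t = ln(C₀ / C) / k = ln(9.639 / 6.26) / 0.07319
  = ln(1.540) / 0.07319 = 0.4318 / 0.07319 = 5.900 h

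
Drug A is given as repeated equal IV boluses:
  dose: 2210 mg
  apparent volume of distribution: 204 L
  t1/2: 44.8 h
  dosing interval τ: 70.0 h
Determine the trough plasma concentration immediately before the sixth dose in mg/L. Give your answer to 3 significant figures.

5.52 mg/L

C₀ per dose = Dose / Vd = 2210 / 204 = 10.83 mg/L
k = ln2 / t½ = 0.693147 / 44.8 = 0.01547 h⁻¹
Fraction remaining after one interval: r = e^(−kτ) = e^(−0.01547 × 70.0) = 0.3386
Before dose 6, 5 doses have been given (aged 1τ, 2τ, 3τ, 4τ, 5τ).
C_trough = C₀ × (r + r² + … + r^5) = C₀ × r(1−r^5)/(1−r)
        = 10.83 × 0.3386 × (1 − 0.004451) / (1 − 0.3386) = 5.520 mg/L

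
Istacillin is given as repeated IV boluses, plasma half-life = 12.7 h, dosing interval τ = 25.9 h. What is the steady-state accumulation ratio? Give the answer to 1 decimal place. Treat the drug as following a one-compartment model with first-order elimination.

k = ln2 / t½ = 0.693147 / 12.7 = 0.05458 h⁻¹
e^(−kτ) = e^(−0.05458 × 25.9) = 0.2433
Accumulation ratio R = 1 / (1 − e^(−kτ)) = 1 / (1 − 0.2433) = 1.322

1.3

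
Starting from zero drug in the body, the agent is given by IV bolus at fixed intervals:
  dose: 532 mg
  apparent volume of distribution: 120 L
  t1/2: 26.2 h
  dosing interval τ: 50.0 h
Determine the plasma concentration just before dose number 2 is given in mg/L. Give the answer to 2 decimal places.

C₀ per dose = Dose / Vd = 532 / 120 = 4.433 mg/L
k = ln2 / t½ = 0.693147 / 26.2 = 0.02646 h⁻¹
Fraction remaining after one interval: r = e^(−kτ) = e^(−0.02646 × 50.0) = 0.2663
Before dose 2, 1 dose has been given (aged 1τ).
C_trough = C₀ × r = 4.433 × 0.2663 = 1.181 mg/L

1.18 mg/L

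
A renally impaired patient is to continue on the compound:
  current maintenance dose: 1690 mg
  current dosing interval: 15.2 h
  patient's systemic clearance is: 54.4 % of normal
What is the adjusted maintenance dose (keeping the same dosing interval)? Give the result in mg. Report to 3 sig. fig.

919 mg

To keep the same average steady-state level, dosing rate must scale with clearance.
CL ratio = 54.4 / 100 = 0.5440
New dose (same interval) = 1690 × 0.5440 = 919.4 mg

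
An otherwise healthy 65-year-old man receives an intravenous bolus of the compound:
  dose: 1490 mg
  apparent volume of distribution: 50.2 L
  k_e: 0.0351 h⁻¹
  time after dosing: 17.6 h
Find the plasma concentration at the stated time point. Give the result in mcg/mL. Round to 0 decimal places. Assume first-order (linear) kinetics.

C₀ = Dose / Vd = 1490 / 50.2 = 29.68 mg/L
C = C₀ · e^(−k·t) = 29.68 × e^(−0.03510 × 17.6)
  = 29.68 × 0.5392 = 16.00 mg/L
(16.00 mg/L = 16.00 mcg/mL)

16 mcg/mL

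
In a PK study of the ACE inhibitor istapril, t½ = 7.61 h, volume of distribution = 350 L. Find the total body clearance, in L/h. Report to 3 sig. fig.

31.9 L/h

k = ln2 / t½ = 0.693147 / 7.61 = 0.09108 h⁻¹
CL = k × Vd = 0.09108 × 350 = 31.88 L/h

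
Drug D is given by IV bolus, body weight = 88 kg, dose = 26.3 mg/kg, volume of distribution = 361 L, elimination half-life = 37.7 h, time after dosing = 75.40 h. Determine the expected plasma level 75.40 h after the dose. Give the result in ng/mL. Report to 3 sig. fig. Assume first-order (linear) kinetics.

1600 ng/mL

Total dose = 26.3 × 88 = 2314 mg
C₀ = Dose / Vd = 2314 / 361 = 6.410 mg/L
k = ln2 / t½ = 0.693147 / 37.7 = 0.01839 h⁻¹
t / t½ = 75.40 / 37.7 = 2 half-lives
C = C₀ × (1/2)^2 = 6.410 × 0.2500 = 1.603 mg/L
Convert: 1.603 mg/L × 1000 = 1603 ng/mL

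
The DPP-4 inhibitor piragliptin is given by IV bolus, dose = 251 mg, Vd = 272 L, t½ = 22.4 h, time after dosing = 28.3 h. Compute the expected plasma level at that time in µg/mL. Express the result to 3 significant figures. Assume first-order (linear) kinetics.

0.384 µg/mL

C₀ = Dose / Vd = 251.0 / 272 = 0.9228 mg/L
k = ln2 / t½ = 0.693147 / 22.4 = 0.03094 h⁻¹
C = C₀ · e^(−k·t) = 0.9228 × e^(−0.03094 × 28.3)
  = 0.9228 × 0.4166 = 0.3844 mg/L
(0.3844 mg/L = 0.3844 µg/mL)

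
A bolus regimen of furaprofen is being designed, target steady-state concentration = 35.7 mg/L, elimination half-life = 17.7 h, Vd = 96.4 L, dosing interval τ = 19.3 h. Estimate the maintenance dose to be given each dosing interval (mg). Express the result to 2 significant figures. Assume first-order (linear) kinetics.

2600 mg

k = ln2 / t½ = 0.693147 / 17.7 = 0.03916 h⁻¹
CL = k × Vd = 0.03916 × 96.4 = 3.775 L/h
At steady state, Dose/τ = Css × CL.
Dose = Css × CL × τ = 35.7 × 3.775 × 19.3 = 2601 mg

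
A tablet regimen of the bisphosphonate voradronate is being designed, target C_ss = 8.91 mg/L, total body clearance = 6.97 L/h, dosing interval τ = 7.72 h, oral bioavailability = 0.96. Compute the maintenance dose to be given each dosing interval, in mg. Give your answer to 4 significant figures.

499.4 mg

At steady state, F × (Dose/τ) = Css × CL.
Dose = Css × CL × τ / F = 8.91 × 6.970 × 7.72 / 0.96 = 499.4 mg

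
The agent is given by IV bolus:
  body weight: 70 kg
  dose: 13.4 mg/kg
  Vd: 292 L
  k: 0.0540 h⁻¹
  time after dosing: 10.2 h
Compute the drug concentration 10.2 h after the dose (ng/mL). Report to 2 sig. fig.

Total dose = 13.4 × 70 = 938.0 mg
C₀ = Dose / Vd = 938.0 / 292 = 3.212 mg/L
C = C₀ · e^(−k·t) = 3.212 × e^(−0.05400 × 10.2)
  = 3.212 × 0.5765 = 1.852 mg/L
Convert: 1.852 mg/L × 1000 = 1852 ng/mL

1900 ng/mL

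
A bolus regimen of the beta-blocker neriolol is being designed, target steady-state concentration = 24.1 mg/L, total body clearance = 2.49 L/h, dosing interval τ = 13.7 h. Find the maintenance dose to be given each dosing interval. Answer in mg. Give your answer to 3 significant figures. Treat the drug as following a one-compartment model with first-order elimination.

At steady state, Dose/τ = Css × CL.
Dose = Css × CL × τ = 24.1 × 2.490 × 13.7 = 822.1 mg

822 mg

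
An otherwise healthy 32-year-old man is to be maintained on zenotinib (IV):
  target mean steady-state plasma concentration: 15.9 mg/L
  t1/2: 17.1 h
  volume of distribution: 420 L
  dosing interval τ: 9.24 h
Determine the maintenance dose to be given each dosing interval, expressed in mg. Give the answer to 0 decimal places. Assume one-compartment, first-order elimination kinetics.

2501 mg

k = ln2 / t½ = 0.693147 / 17.1 = 0.04053 h⁻¹
CL = k × Vd = 0.04053 × 420 = 17.02 L/h
At steady state, Dose/τ = Css × CL.
Dose = Css × CL × τ = 15.9 × 17.02 × 9.24 = 2501 mg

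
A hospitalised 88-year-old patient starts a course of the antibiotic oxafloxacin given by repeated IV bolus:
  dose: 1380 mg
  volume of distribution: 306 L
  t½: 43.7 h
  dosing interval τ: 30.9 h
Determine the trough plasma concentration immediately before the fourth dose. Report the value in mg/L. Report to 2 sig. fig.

C₀ per dose = Dose / Vd = 1380 / 306 = 4.510 mg/L
k = ln2 / t½ = 0.693147 / 43.7 = 0.01586 h⁻¹
Fraction remaining after one interval: r = e^(−kτ) = e^(−0.01586 × 30.9) = 0.6126
Before dose 4, 3 doses have been given (aged 1τ, 2τ, 3τ).
C_trough = C₀ × (r + r² + … + r^3) = C₀ × r(1−r^3)/(1−r)
        = 4.510 × 0.6126 × (1 − 0.2299) / (1 − 0.6126) = 5.492 mg/L

5.5 mg/L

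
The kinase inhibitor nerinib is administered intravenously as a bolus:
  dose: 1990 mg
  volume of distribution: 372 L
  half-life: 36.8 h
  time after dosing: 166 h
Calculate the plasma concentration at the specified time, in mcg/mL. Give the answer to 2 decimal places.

0.23 mcg/mL

C₀ = Dose / Vd = 1990 / 372 = 5.349 mg/L
k = ln2 / t½ = 0.693147 / 36.8 = 0.01884 h⁻¹
C = C₀ · e^(−k·t) = 5.349 × e^(−0.01884 × 166)
  = 5.349 × 0.04383 = 0.2344 mg/L
(0.2344 mg/L = 0.2344 mcg/mL)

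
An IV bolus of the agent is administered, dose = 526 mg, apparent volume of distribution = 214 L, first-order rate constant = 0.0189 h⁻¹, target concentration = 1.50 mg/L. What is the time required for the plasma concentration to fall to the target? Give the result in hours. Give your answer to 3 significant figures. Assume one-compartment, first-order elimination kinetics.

26.1 h

C₀ = Dose / Vd = 526.0 / 214 = 2.458 mg/L
t = ln(C₀ / C) / k = ln(2.458 / 1.50) / 0.01890
  = ln(1.639) / 0.01890 = 0.4941 / 0.01890 = 26.14 h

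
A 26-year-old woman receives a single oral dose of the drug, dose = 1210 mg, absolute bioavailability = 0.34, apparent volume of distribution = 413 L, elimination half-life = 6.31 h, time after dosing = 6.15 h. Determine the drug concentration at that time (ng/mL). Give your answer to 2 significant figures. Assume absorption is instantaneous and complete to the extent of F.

510 ng/mL

Amount reaching circulation = F × Dose = 0.34 × 1210 = 411.4 mg
C₀ = F·Dose / Vd = 411.4 / 413 = 0.9961 mg/L
k = ln2 / t½ = 0.693147 / 6.31 = 0.1098 h⁻¹
C = C₀ · e^(−k·t) = 0.9961 × e^(−0.1098 × 6.15)
  = 0.9961 × 0.5090 = 0.5070 mg/L
Convert: 0.5070 mg/L × 1000 = 507.0 ng/mL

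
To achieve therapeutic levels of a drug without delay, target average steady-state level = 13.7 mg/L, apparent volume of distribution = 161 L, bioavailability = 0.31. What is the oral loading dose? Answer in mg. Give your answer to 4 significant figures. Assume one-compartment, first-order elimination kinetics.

LD = Css × Vd / F = 13.7 × 161 / 0.31 = 7115 mg

7115 mg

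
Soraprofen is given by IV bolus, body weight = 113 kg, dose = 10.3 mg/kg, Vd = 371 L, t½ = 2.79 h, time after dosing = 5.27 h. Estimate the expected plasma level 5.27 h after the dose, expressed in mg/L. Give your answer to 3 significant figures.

Total dose = 10.3 × 113 = 1164 mg
C₀ = Dose / Vd = 1164 / 371 = 3.137 mg/L
k = ln2 / t½ = 0.693147 / 2.79 = 0.2484 h⁻¹
C = C₀ · e^(−k·t) = 3.137 × e^(−0.2484 × 5.27)
  = 3.137 × 0.2701 = 0.8473 mg/L

0.847 mg/L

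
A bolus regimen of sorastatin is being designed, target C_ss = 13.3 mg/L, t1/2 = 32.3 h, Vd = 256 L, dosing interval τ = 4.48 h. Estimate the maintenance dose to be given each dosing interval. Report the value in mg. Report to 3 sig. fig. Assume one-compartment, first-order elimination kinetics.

327 mg

k = ln2 / t½ = 0.693147 / 32.3 = 0.02146 h⁻¹
CL = k × Vd = 0.02146 × 256 = 5.494 L/h
At steady state, Dose/τ = Css × CL.
Dose = Css × CL × τ = 13.3 × 5.494 × 4.48 = 327.4 mg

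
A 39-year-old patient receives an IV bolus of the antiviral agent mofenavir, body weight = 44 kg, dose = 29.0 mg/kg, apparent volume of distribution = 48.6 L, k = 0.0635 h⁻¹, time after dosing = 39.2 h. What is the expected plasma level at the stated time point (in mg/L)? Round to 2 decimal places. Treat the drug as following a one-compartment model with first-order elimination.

2.18 mg/L

Total dose = 29.0 × 44 = 1276 mg
C₀ = Dose / Vd = 1276 / 48.6 = 26.26 mg/L
C = C₀ · e^(−k·t) = 26.26 × e^(−0.06350 × 39.2)
  = 26.26 × 0.08298 = 2.179 mg/L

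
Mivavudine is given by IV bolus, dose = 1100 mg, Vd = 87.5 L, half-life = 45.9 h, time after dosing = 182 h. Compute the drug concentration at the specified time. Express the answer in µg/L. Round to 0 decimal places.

C₀ = Dose / Vd = 1100 / 87.5 = 12.57 mg/L
k = ln2 / t½ = 0.693147 / 45.9 = 0.01510 h⁻¹
C = C₀ · e^(−k·t) = 12.57 × e^(−0.01510 × 182)
  = 12.57 × 0.06404 = 0.8050 mg/L
Convert: 0.8050 mg/L × 1000 = 805.0 µg/L

805 µg/L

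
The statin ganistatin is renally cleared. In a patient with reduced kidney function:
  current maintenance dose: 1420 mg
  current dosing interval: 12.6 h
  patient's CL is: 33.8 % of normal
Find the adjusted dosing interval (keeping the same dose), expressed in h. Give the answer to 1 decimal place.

37.3 h

To keep the same average steady-state level, dosing rate must scale with clearance.
CL ratio = 33.8 / 100 = 0.3380
New interval (same dose) = 12.6 / 0.3380 = 37.28 h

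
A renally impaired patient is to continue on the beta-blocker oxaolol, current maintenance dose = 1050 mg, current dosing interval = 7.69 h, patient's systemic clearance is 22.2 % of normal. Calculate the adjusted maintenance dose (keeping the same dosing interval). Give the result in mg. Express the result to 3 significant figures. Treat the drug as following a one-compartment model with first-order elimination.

To keep the same average steady-state level, dosing rate must scale with clearance.
CL ratio = 22.2 / 100 = 0.2220
New dose (same interval) = 1050 × 0.2220 = 233.1 mg

233 mg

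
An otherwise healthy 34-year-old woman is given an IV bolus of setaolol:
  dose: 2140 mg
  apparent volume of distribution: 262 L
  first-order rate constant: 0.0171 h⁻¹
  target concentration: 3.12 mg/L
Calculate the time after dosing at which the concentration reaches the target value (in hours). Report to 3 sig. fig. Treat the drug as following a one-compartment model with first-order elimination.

C₀ = Dose / Vd = 2140 / 262 = 8.168 mg/L
t = ln(C₀ / C) / k = ln(8.168 / 3.12) / 0.01710
  = ln(2.618) / 0.01710 = 0.9624 / 0.01710 = 56.28 h

56.3 h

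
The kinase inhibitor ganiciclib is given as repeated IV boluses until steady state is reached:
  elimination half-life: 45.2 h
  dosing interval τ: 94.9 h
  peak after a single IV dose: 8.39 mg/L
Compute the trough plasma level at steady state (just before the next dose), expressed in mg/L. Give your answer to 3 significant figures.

k = ln2 / t½ = 0.693147 / 45.2 = 0.01534 h⁻¹
e^(−kτ) = e^(−0.01534 × 94.9) = 0.2332
Accumulation ratio R = 1 / (1 − e^(−kτ)) = 1 / (1 − 0.2332) = 1.304
Steady-state trough = C₀ × R × e^(−kτ) = 8.39 × 1.304 × 0.2332 = 2.551 mg/L

2.55 mg/L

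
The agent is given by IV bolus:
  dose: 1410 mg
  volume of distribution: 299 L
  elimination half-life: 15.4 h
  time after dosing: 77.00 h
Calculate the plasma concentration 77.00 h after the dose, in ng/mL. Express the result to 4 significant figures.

C₀ = Dose / Vd = 1410 / 299 = 4.716 mg/L
k = ln2 / t½ = 0.693147 / 15.4 = 0.04501 h⁻¹
t / t½ = 77.00 / 15.4 = 5 half-lives
C = C₀ × (1/2)^5 = 4.716 × 0.03125 = 0.1474 mg/L
Convert: 0.1474 mg/L × 1000 = 147.4 ng/mL

147.4 ng/mL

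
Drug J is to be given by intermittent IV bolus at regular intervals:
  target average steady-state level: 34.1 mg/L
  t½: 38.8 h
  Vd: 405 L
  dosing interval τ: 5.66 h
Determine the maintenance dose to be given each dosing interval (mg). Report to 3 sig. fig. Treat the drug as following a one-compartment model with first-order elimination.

1400 mg

k = ln2 / t½ = 0.693147 / 38.8 = 0.01786 h⁻¹
CL = k × Vd = 0.01786 × 405 = 7.233 L/h
At steady state, Dose/τ = Css × CL.
Dose = Css × CL × τ = 34.1 × 7.233 × 5.66 = 1396 mg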